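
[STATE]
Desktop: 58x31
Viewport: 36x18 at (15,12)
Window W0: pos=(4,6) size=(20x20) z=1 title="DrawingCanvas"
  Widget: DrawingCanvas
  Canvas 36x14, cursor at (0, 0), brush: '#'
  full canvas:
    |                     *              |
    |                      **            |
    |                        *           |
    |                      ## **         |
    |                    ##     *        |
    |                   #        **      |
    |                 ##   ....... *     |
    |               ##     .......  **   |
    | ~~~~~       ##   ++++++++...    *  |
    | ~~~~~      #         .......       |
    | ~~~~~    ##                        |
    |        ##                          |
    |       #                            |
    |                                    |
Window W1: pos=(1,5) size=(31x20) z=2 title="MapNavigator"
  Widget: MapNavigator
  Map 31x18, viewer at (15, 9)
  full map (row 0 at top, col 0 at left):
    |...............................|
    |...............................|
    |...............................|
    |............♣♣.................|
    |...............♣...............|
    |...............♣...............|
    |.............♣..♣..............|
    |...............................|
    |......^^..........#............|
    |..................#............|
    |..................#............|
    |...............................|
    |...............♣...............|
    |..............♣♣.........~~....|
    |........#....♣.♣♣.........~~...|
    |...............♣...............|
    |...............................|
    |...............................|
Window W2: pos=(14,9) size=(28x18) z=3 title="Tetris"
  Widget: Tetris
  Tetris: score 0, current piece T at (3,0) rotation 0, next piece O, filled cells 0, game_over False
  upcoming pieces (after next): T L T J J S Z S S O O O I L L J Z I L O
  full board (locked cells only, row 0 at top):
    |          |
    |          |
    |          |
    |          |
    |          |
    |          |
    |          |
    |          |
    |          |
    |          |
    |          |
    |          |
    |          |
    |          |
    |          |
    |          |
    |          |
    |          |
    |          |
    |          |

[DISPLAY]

          │Next:          ┃         
          │▓▓             ┃         
          │▓▓             ┃         
          │               ┃         
          │               ┃         
          │               ┃         
          │Score:         ┃         
          │0              ┃         
          │               ┃         
          │               ┃         
          │               ┃         
          │               ┃         
          │               ┃         
          │               ┃         
━━━━━━━━━━━━━━━━━━━━━━━━━━┛         
                                    
                                    
                                    


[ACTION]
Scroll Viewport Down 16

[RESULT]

          │▓▓             ┃         
          │▓▓             ┃         
          │               ┃         
          │               ┃         
          │               ┃         
          │Score:         ┃         
          │0              ┃         
          │               ┃         
          │               ┃         
          │               ┃         
          │               ┃         
          │               ┃         
          │               ┃         
━━━━━━━━━━━━━━━━━━━━━━━━━━┛         
                                    
                                    
                                    
                                    


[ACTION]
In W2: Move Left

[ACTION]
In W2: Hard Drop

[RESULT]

          │ ▒             ┃         
          │▒▒▒            ┃         
          │               ┃         
          │               ┃         
          │               ┃         
          │Score:         ┃         
          │0              ┃         
          │               ┃         
          │               ┃         
          │               ┃         
          │               ┃         
   ▒      │               ┃         
  ▒▒▒     │               ┃         
━━━━━━━━━━━━━━━━━━━━━━━━━━┛         
                                    
                                    
                                    
                                    


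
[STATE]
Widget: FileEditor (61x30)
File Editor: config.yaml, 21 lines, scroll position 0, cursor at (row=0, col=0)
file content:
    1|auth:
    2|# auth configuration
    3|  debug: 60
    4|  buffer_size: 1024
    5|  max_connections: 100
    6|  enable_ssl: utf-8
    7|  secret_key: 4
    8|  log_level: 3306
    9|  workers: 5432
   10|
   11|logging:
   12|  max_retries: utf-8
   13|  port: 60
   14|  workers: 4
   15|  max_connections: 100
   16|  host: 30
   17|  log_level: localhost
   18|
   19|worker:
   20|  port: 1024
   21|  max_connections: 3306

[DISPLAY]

█uth:                                                       ▲
# auth configuration                                        █
  debug: 60                                                 ░
  buffer_size: 1024                                         ░
  max_connections: 100                                      ░
  enable_ssl: utf-8                                         ░
  secret_key: 4                                             ░
  log_level: 3306                                           ░
  workers: 5432                                             ░
                                                            ░
logging:                                                    ░
  max_retries: utf-8                                        ░
  port: 60                                                  ░
  workers: 4                                                ░
  max_connections: 100                                      ░
  host: 30                                                  ░
  log_level: localhost                                      ░
                                                            ░
worker:                                                     ░
  port: 1024                                                ░
  max_connections: 3306                                     ░
                                                            ░
                                                            ░
                                                            ░
                                                            ░
                                                            ░
                                                            ░
                                                            ░
                                                            ░
                                                            ▼


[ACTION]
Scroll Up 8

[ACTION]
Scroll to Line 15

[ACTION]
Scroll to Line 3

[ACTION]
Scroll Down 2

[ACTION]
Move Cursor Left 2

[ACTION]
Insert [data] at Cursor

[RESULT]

data█uth:                                                   ▲
# auth configuration                                        █
  debug: 60                                                 ░
  buffer_size: 1024                                         ░
  max_connections: 100                                      ░
  enable_ssl: utf-8                                         ░
  secret_key: 4                                             ░
  log_level: 3306                                           ░
  workers: 5432                                             ░
                                                            ░
logging:                                                    ░
  max_retries: utf-8                                        ░
  port: 60                                                  ░
  workers: 4                                                ░
  max_connections: 100                                      ░
  host: 30                                                  ░
  log_level: localhost                                      ░
                                                            ░
worker:                                                     ░
  port: 1024                                                ░
  max_connections: 3306                                     ░
                                                            ░
                                                            ░
                                                            ░
                                                            ░
                                                            ░
                                                            ░
                                                            ░
                                                            ░
                                                            ▼


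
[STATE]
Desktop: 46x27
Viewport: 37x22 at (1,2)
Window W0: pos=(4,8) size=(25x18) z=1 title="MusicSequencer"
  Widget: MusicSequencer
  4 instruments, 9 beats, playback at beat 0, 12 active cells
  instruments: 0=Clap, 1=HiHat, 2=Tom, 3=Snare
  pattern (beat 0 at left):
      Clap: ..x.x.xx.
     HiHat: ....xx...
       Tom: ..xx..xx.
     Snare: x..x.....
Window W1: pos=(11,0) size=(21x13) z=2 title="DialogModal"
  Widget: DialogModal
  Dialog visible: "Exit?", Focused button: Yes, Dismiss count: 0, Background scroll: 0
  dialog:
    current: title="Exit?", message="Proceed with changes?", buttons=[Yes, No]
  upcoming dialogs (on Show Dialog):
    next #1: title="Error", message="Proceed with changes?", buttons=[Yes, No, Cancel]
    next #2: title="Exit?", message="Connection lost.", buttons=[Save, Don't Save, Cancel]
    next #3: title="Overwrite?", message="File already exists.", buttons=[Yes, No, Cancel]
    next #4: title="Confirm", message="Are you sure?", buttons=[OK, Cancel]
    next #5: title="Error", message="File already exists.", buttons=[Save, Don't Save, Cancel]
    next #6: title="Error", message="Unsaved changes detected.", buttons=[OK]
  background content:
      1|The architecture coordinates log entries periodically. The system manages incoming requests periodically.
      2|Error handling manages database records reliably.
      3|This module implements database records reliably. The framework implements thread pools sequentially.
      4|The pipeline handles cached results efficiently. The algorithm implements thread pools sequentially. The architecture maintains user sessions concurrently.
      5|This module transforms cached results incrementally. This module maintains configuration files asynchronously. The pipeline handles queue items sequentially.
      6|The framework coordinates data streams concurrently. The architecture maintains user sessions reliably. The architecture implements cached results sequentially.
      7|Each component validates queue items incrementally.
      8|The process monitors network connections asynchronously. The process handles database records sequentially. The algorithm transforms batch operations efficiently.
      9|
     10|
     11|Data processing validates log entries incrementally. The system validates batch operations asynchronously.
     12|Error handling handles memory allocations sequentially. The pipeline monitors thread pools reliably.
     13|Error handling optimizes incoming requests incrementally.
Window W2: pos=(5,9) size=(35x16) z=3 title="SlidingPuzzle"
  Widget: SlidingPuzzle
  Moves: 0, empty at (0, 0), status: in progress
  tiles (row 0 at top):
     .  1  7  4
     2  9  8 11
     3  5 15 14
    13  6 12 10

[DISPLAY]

          ┠───────────────────┨      
          ┃The architecture co┃      
          ┃Error handling mana┃      
          ┃Th┌─────────────┐me┃      
          ┃Th│    Exit?    │le┃      
          ┃Th│Proceed with │fo┃      
   ┏━━━━━━┃Th│  [Yes]  No  │rd┃      
   ┃┏━━━━━━━━━━━━━━━━━━━━━━━━━━━━━━━━
   ┠┃ SlidingPuzzle                  
   ┃┠────────────────────────────────
   ┃┃┌────┬────┬────┬────┐           
   ┃┃│    │  1 │  7 │  4 │           
   ┃┃├────┼────┼────┼────┤           
   ┃┃│  2 │  9 │  8 │ 11 │           
   ┃┃├────┼────┼────┼────┤           
   ┃┃│  3 │  5 │ 15 │ 14 │           
   ┃┃├────┼────┼────┼────┤           
   ┃┃│ 13 │  6 │ 12 │ 10 │           
   ┃┃└────┴────┴────┴────┘           
   ┃┃Moves: 0                        
   ┃┃                                
   ┃┃                                


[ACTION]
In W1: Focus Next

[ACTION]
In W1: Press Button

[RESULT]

          ┠───────────────────┨      
          ┃The architecture co┃      
          ┃Error handling mana┃      
          ┃This module impleme┃      
          ┃The pipeline handle┃      
          ┃This module transfo┃      
   ┏━━━━━━┃The framework coord┃      
   ┃┏━━━━━━━━━━━━━━━━━━━━━━━━━━━━━━━━
   ┠┃ SlidingPuzzle                  
   ┃┠────────────────────────────────
   ┃┃┌────┬────┬────┬────┐           
   ┃┃│    │  1 │  7 │  4 │           
   ┃┃├────┼────┼────┼────┤           
   ┃┃│  2 │  9 │  8 │ 11 │           
   ┃┃├────┼────┼────┼────┤           
   ┃┃│  3 │  5 │ 15 │ 14 │           
   ┃┃├────┼────┼────┼────┤           
   ┃┃│ 13 │  6 │ 12 │ 10 │           
   ┃┃└────┴────┴────┴────┘           
   ┃┃Moves: 0                        
   ┃┃                                
   ┃┃                                


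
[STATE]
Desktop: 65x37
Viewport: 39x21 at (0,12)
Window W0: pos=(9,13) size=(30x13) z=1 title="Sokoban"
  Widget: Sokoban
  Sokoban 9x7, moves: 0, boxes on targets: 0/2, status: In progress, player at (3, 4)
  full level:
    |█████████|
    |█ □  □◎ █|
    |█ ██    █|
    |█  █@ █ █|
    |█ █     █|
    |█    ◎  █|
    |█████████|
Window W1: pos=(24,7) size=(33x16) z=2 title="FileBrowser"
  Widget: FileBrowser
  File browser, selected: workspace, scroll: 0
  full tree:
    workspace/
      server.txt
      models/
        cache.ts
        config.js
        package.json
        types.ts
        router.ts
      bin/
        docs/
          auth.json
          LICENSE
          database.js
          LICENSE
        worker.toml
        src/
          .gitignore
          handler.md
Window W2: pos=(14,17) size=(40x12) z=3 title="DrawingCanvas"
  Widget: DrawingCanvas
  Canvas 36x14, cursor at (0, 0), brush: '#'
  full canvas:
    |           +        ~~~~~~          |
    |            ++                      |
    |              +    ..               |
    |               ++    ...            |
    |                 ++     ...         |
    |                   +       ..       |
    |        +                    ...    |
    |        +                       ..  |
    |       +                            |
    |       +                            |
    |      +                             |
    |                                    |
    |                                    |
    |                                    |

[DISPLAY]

                        ┃    [+] models
         ┏━━━━━━━━━━━━━━┃    [+] bin/  
         ┃ Sokoban      ┃              
         ┠──────────────┃              
         ┃█████████     ┃              
         ┃█ □ ┏━━━━━━━━━━━━━━━━━━━━━━━━
         ┃█ ██┃ DrawingCanvas          
         ┃█  █┠────────────────────────
         ┃█ █ ┃+          +        ~~~~
         ┃█   ┃            ++          
         ┃████┃              +    ..   
         ┃Move┃               ++    ...
         ┃    ┃                 ++     
         ┗━━━━┃                   +    
              ┃        +               
              ┃        +               
              ┗━━━━━━━━━━━━━━━━━━━━━━━━
                                       
                                       
                                       
                                       


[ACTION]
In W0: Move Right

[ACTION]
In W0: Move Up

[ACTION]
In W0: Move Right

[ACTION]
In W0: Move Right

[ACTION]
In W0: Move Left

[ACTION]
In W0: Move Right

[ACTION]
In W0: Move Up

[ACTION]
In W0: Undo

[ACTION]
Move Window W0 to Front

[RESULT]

                        ┃    [+] models
         ┏━━━━━━━━━━━━━━━━━━━━━━━━━━━━┓
         ┃ Sokoban                    ┃
         ┠────────────────────────────┨
         ┃█████████                   ┃
         ┃█ □  □◎ █                   ┃
         ┃█ ██   @█                   ┃
         ┃█  █  █ █                   ┃
         ┃█ █     █                   ┃
         ┃█    ◎  █                   ┃
         ┃█████████                   ┃
         ┃Moves: 6  0/2               ┃
         ┃                            ┃
         ┗━━━━━━━━━━━━━━━━━━━━━━━━━━━━┛
              ┃        +               
              ┃        +               
              ┗━━━━━━━━━━━━━━━━━━━━━━━━
                                       
                                       
                                       
                                       


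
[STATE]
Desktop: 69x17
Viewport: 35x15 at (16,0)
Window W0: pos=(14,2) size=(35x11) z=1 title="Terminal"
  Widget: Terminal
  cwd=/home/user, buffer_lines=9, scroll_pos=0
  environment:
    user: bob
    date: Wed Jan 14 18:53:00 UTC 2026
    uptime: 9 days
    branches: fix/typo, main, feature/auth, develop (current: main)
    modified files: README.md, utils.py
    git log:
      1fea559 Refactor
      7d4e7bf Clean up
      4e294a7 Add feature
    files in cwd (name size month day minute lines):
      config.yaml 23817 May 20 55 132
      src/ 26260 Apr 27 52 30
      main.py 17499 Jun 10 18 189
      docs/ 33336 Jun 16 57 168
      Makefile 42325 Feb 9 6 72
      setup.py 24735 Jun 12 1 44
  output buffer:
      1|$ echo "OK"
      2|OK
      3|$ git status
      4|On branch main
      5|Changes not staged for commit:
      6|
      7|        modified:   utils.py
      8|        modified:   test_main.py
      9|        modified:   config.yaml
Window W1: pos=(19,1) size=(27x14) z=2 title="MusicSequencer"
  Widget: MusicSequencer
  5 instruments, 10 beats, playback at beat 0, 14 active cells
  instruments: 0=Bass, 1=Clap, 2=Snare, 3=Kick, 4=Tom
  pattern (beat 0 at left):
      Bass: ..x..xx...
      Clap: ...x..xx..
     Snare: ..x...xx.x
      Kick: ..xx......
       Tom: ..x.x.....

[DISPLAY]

                                   
   ┏━━━━━━━━━━━━━━━━━━━━━━━━━┓     
━━━┃ MusicSequencer          ┃━━┓  
Ter┠─────────────────────────┨  ┃  
───┃      ▼123456789         ┃──┨  
 ec┃  Bass··█··██···         ┃  ┃  
K  ┃  Clap···█··██··         ┃  ┃  
 gi┃ Snare··█···██·█         ┃  ┃  
n b┃  Kick··██······         ┃  ┃  
han┃   Tom··█·█·····         ┃  ┃  
   ┃                         ┃  ┃  
   ┃                         ┃  ┃  
━━━┃                         ┃━━┛  
   ┃                         ┃     
   ┗━━━━━━━━━━━━━━━━━━━━━━━━━┛     


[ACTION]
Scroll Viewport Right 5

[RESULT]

                                   
━━━━━━━━━━━━━━━━━━━━━━━━┓          
MusicSequencer          ┃━━┓       
────────────────────────┨  ┃       
     ▼123456789         ┃──┨       
 Bass··█··██···         ┃  ┃       
 Clap···█··██··         ┃  ┃       
Snare··█···██·█         ┃  ┃       
 Kick··██······         ┃  ┃       
  Tom··█·█·····         ┃  ┃       
                        ┃  ┃       
                        ┃  ┃       
                        ┃━━┛       
                        ┃          
━━━━━━━━━━━━━━━━━━━━━━━━┛          


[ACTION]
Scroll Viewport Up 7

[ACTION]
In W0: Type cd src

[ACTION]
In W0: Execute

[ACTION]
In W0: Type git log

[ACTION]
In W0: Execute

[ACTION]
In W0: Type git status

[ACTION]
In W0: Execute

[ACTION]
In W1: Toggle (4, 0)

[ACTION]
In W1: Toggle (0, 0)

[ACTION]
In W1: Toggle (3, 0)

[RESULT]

                                   
━━━━━━━━━━━━━━━━━━━━━━━━┓          
MusicSequencer          ┃━━┓       
────────────────────────┨  ┃       
     ▼123456789         ┃──┨       
 Bass█·█··██···         ┃  ┃       
 Clap···█··██··         ┃  ┃       
Snare··█···██·█         ┃  ┃       
 Kick█·██······         ┃  ┃       
  Tom█·█·█·····         ┃  ┃       
                        ┃  ┃       
                        ┃  ┃       
                        ┃━━┛       
                        ┃          
━━━━━━━━━━━━━━━━━━━━━━━━┛          


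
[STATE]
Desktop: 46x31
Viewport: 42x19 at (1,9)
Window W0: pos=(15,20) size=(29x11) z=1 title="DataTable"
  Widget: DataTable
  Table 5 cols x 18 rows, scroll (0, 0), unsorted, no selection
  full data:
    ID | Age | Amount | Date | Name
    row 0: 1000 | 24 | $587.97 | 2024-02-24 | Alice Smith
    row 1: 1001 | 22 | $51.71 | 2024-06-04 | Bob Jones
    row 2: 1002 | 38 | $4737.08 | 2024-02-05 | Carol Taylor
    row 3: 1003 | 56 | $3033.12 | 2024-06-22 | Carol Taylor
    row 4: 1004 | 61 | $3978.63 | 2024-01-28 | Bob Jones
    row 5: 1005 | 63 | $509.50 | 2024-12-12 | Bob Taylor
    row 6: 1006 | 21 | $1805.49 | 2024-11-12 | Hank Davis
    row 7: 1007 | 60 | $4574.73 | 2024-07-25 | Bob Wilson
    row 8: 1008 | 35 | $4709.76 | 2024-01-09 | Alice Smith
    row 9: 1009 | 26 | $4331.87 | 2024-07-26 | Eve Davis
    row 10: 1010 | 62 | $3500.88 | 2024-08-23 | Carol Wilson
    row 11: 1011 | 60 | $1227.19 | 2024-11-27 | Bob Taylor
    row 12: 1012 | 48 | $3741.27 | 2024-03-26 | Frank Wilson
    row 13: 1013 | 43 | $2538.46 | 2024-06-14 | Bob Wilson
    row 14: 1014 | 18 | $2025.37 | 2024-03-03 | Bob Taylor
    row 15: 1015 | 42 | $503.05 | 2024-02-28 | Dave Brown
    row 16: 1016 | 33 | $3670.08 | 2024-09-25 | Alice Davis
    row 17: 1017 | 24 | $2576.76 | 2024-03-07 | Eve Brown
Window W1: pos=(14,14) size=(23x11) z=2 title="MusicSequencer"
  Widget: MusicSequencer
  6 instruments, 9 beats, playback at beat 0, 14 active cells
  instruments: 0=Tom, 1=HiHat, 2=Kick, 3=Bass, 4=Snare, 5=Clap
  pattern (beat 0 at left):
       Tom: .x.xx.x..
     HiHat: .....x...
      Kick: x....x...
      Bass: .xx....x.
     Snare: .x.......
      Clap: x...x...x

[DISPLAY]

                                          
                                          
                                          
                                          
                                          
             ┏━━━━━━━━━━━━━━━━━━━━━┓      
             ┃ MusicSequencer      ┃      
             ┠─────────────────────┨      
             ┃      ▼12345678      ┃      
             ┃   Tom·█·██·█··      ┃      
             ┃ HiHat·····█···      ┃      
             ┃  Kick█····█···      ┃━━━━━━
             ┃  Bass·██····█·      ┃      
             ┃ Snare·█·······      ┃──────
             ┃  Clap█···█···█      ┃e     
             ┗━━━━━━━━━━━━━━━━━━━━━┛──────
              ┃1000│24 │$587.97 │2024-02-2
              ┃1001│22 │$51.71  │2024-06-0
              ┃1002│38 │$4737.08│2024-02-0


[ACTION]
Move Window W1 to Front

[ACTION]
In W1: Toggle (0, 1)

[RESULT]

                                          
                                          
                                          
                                          
                                          
             ┏━━━━━━━━━━━━━━━━━━━━━┓      
             ┃ MusicSequencer      ┃      
             ┠─────────────────────┨      
             ┃      ▼12345678      ┃      
             ┃   Tom···██·█··      ┃      
             ┃ HiHat·····█···      ┃      
             ┃  Kick█····█···      ┃━━━━━━
             ┃  Bass·██····█·      ┃      
             ┃ Snare·█·······      ┃──────
             ┃  Clap█···█···█      ┃e     
             ┗━━━━━━━━━━━━━━━━━━━━━┛──────
              ┃1000│24 │$587.97 │2024-02-2
              ┃1001│22 │$51.71  │2024-06-0
              ┃1002│38 │$4737.08│2024-02-0


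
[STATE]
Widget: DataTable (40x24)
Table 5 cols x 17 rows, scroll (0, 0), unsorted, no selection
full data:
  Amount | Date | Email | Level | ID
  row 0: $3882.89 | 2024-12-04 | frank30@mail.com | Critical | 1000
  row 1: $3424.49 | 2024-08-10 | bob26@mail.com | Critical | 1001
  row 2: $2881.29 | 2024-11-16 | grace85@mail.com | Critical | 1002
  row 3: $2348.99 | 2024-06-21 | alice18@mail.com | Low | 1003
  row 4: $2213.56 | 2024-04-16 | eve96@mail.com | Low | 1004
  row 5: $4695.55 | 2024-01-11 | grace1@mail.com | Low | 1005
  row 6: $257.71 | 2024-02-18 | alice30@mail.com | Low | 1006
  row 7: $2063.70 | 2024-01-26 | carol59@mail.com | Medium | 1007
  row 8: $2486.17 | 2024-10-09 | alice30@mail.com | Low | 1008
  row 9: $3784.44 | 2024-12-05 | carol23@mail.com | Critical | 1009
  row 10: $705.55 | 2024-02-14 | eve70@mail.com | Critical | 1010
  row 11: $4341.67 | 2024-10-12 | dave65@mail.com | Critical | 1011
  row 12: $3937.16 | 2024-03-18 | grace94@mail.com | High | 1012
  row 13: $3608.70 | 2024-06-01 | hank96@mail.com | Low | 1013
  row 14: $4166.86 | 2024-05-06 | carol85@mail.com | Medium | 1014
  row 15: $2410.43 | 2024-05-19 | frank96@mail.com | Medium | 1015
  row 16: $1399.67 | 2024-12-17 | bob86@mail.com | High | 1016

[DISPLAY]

Amount  │Date      │Email           │Lev
────────┼──────────┼────────────────┼───
$3882.89│2024-12-04│frank30@mail.com│Cri
$3424.49│2024-08-10│bob26@mail.com  │Cri
$2881.29│2024-11-16│grace85@mail.com│Cri
$2348.99│2024-06-21│alice18@mail.com│Low
$2213.56│2024-04-16│eve96@mail.com  │Low
$4695.55│2024-01-11│grace1@mail.com │Low
$257.71 │2024-02-18│alice30@mail.com│Low
$2063.70│2024-01-26│carol59@mail.com│Med
$2486.17│2024-10-09│alice30@mail.com│Low
$3784.44│2024-12-05│carol23@mail.com│Cri
$705.55 │2024-02-14│eve70@mail.com  │Cri
$4341.67│2024-10-12│dave65@mail.com │Cri
$3937.16│2024-03-18│grace94@mail.com│Hig
$3608.70│2024-06-01│hank96@mail.com │Low
$4166.86│2024-05-06│carol85@mail.com│Med
$2410.43│2024-05-19│frank96@mail.com│Med
$1399.67│2024-12-17│bob86@mail.com  │Hig
                                        
                                        
                                        
                                        
                                        


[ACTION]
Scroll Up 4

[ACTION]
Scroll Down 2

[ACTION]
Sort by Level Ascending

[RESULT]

Amount  │Date      │Email           │Lev
────────┼──────────┼────────────────┼───
$3882.89│2024-12-04│frank30@mail.com│Cri
$3424.49│2024-08-10│bob26@mail.com  │Cri
$2881.29│2024-11-16│grace85@mail.com│Cri
$3784.44│2024-12-05│carol23@mail.com│Cri
$705.55 │2024-02-14│eve70@mail.com  │Cri
$4341.67│2024-10-12│dave65@mail.com │Cri
$3937.16│2024-03-18│grace94@mail.com│Hig
$1399.67│2024-12-17│bob86@mail.com  │Hig
$2348.99│2024-06-21│alice18@mail.com│Low
$2213.56│2024-04-16│eve96@mail.com  │Low
$4695.55│2024-01-11│grace1@mail.com │Low
$257.71 │2024-02-18│alice30@mail.com│Low
$2486.17│2024-10-09│alice30@mail.com│Low
$3608.70│2024-06-01│hank96@mail.com │Low
$2063.70│2024-01-26│carol59@mail.com│Med
$4166.86│2024-05-06│carol85@mail.com│Med
$2410.43│2024-05-19│frank96@mail.com│Med
                                        
                                        
                                        
                                        
                                        


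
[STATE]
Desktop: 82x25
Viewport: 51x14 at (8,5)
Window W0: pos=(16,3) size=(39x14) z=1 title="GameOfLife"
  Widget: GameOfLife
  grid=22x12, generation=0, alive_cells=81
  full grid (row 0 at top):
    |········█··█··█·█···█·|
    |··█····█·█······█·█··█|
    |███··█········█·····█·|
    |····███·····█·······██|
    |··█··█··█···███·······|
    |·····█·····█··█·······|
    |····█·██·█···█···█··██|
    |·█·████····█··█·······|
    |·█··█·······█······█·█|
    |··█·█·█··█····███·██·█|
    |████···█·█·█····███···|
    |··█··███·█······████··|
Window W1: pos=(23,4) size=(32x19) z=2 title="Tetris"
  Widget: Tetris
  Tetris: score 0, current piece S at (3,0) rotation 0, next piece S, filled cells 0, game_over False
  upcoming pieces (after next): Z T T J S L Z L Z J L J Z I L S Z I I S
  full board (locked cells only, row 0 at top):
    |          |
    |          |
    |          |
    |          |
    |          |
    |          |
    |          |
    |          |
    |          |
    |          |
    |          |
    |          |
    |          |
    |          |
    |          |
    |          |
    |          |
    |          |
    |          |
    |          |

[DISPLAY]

        ┠──────┃ Tetris                       ┃    
        ┃Gen: 0┠──────────────────────────────┨    
        ┃··█···┃          │Next:              ┃    
        ┃███··█┃          │ ░░                ┃    
        ┃····██┃          │░░                 ┃    
        ┃··█··█┃          │                   ┃    
        ┃·····█┃          │                   ┃    
        ┃····█·┃          │                   ┃    
        ┃·█·███┃          │Score:             ┃    
        ┃·█··█·┃          │0                  ┃    
        ┃··█·█·┃          │                   ┃    
        ┗━━━━━━┃          │                   ┃    
               ┃          │                   ┃    
               ┃          │                   ┃    


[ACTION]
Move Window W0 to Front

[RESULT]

        ┠─────────────────────────────────────┨    
        ┃Gen: 0                               ┃    
        ┃··█····█·█······█·█··█               ┃    
        ┃███··█········█·····█·               ┃    
        ┃····███·····█·······██               ┃    
        ┃··█··█··█···███·······               ┃    
        ┃·····█·····█··█·······               ┃    
        ┃····█·██·█···█···█··██               ┃    
        ┃·█·████····█··█·······               ┃    
        ┃·█··█·······█······█·█               ┃    
        ┃··█·█·█··█····███·██·█               ┃    
        ┗━━━━━━━━━━━━━━━━━━━━━━━━━━━━━━━━━━━━━┛    
               ┃          │                   ┃    
               ┃          │                   ┃    


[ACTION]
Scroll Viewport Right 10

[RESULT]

────────────────────────────────────┨              
en: 0                               ┃              
·█····█·█······█·█··█               ┃              
██··█········█·····█·               ┃              
···███·····█·······██               ┃              
·█··█··█···███·······               ┃              
····█·····█··█·······               ┃              
···█·██·█···█···█··██               ┃              
█·████····█··█·······               ┃              
█··█·······█······█·█               ┃              
·█·█·█··█····███·██·█               ┃              
━━━━━━━━━━━━━━━━━━━━━━━━━━━━━━━━━━━━┛              
     ┃          │                   ┃              
     ┃          │                   ┃              


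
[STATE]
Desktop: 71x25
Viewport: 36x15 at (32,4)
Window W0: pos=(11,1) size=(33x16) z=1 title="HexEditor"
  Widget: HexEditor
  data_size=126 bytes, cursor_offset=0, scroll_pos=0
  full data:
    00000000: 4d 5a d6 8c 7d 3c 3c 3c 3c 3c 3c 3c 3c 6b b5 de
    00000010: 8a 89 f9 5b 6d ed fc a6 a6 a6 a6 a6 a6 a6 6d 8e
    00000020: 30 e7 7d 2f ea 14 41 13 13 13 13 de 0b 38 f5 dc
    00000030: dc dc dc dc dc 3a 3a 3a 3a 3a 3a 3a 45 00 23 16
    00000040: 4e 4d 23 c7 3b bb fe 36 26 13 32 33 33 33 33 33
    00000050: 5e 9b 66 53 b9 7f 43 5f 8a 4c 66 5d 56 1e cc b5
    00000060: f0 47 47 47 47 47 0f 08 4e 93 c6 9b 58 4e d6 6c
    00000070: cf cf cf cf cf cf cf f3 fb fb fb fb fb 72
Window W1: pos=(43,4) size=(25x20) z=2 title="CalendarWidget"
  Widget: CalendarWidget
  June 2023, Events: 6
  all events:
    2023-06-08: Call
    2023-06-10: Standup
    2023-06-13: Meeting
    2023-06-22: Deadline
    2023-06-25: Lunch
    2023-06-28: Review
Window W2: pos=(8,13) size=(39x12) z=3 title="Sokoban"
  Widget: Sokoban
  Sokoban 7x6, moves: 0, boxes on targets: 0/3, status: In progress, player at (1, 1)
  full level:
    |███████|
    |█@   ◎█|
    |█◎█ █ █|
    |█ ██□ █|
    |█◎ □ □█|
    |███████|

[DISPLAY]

c 7d 3c 3c ┏━━━━━━━━━━━━━━━━━━━━━━━┓
b 6d ed fc ┃ CalendarWidget        ┃
f ea 14 41 ┠───────────────────────┨
c dc 3a 3a ┃       June 2023       ┃
7 3b bb fe ┃Mo Tu We Th Fr Sa Su   ┃
3 b9 7f 43 ┃          1  2  3  4   ┃
7 47 47 0f ┃ 5  6  7  8*  9 10* 11 ┃
f cf cf cf ┃12 13* 14 15 16 17 18  ┃
           ┃19 20 21 22* 23 24 25* ┃
━━━━━━━━━━━━━━┓27 28* 29 30        ┃
              ┃                    ┃
──────────────┨                    ┃
              ┃                    ┃
              ┃                    ┃
              ┃                    ┃


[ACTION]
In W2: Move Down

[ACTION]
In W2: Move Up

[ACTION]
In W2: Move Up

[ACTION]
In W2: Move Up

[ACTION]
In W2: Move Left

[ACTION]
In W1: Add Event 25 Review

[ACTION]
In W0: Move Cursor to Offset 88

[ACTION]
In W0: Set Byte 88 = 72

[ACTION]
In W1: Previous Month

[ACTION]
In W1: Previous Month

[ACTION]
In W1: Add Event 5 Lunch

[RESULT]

c 7d 3c 3c ┏━━━━━━━━━━━━━━━━━━━━━━━┓
b 6d ed fc ┃ CalendarWidget        ┃
f ea 14 41 ┠───────────────────────┨
c dc 3a 3a ┃       April 2023      ┃
7 3b bb fe ┃Mo Tu We Th Fr Sa Su   ┃
3 b9 7f 43 ┃                1  2   ┃
7 47 47 0f ┃ 3  4  5*  6  7  8  9  ┃
f cf cf cf ┃10 11 12 13 14 15 16   ┃
           ┃17 18 19 20 21 22 23   ┃
━━━━━━━━━━━━━━┓25 26 27 28 29 30   ┃
              ┃                    ┃
──────────────┨                    ┃
              ┃                    ┃
              ┃                    ┃
              ┃                    ┃


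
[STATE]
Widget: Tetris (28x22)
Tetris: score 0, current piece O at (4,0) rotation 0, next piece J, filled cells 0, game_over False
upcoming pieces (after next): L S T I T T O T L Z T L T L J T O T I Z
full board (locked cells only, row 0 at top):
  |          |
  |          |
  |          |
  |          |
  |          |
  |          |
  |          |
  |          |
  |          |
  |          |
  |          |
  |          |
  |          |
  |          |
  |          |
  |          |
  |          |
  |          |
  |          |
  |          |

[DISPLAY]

    ▓▓    │Next:            
    ▓▓    │█                
          │███              
          │                 
          │                 
          │                 
          │Score:           
          │0                
          │                 
          │                 
          │                 
          │                 
          │                 
          │                 
          │                 
          │                 
          │                 
          │                 
          │                 
          │                 
          │                 
          │                 


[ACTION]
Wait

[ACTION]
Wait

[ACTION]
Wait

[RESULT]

          │Next:            
          │█                
          │███              
    ▓▓    │                 
    ▓▓    │                 
          │                 
          │Score:           
          │0                
          │                 
          │                 
          │                 
          │                 
          │                 
          │                 
          │                 
          │                 
          │                 
          │                 
          │                 
          │                 
          │                 
          │                 
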